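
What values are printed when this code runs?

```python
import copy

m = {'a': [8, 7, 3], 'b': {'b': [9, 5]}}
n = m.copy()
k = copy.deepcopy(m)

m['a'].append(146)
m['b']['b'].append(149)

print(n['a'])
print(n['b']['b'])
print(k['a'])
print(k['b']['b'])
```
[8, 7, 3, 146]
[9, 5, 149]
[8, 7, 3]
[9, 5]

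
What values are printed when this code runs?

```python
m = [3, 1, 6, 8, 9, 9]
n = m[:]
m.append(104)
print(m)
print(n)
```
[3, 1, 6, 8, 9, 9, 104]
[3, 1, 6, 8, 9, 9]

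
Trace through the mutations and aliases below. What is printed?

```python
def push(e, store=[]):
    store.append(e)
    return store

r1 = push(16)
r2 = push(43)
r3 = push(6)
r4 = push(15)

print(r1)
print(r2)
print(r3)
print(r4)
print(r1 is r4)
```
[16, 43, 6, 15]
[16, 43, 6, 15]
[16, 43, 6, 15]
[16, 43, 6, 15]
True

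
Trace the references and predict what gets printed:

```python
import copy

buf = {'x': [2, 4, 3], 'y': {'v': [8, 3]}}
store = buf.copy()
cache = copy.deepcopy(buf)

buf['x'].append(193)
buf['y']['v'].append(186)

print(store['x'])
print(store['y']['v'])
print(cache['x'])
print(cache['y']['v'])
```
[2, 4, 3, 193]
[8, 3, 186]
[2, 4, 3]
[8, 3]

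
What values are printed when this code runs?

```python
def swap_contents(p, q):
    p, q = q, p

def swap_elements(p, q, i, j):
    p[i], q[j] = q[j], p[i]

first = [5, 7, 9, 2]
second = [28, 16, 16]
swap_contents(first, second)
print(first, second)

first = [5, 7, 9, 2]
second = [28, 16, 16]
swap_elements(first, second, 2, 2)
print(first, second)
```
[5, 7, 9, 2] [28, 16, 16]
[5, 7, 16, 2] [28, 16, 9]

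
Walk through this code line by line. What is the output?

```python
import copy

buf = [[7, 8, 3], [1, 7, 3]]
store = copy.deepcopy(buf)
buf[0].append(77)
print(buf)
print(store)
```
[[7, 8, 3, 77], [1, 7, 3]]
[[7, 8, 3], [1, 7, 3]]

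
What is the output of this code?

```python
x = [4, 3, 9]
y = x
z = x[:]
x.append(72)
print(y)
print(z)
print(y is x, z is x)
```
[4, 3, 9, 72]
[4, 3, 9]
True False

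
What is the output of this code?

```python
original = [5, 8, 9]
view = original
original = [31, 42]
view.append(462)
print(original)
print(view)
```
[31, 42]
[5, 8, 9, 462]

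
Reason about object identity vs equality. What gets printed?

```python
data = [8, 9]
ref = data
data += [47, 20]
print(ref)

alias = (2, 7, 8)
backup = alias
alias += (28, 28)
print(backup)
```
[8, 9, 47, 20]
(2, 7, 8)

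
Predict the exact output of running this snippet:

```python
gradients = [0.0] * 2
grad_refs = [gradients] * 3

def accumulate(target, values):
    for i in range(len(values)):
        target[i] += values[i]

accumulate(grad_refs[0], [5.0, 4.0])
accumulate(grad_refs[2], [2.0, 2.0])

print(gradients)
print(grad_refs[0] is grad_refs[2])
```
[7.0, 6.0]
True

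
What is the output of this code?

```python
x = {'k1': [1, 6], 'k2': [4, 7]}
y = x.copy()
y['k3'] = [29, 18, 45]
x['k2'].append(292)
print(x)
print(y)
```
{'k1': [1, 6], 'k2': [4, 7, 292]}
{'k1': [1, 6], 'k2': [4, 7, 292], 'k3': [29, 18, 45]}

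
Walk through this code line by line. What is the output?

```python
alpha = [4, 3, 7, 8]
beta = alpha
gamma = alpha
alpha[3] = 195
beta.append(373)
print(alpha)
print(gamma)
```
[4, 3, 7, 195, 373]
[4, 3, 7, 195, 373]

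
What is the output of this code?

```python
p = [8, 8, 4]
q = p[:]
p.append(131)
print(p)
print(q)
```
[8, 8, 4, 131]
[8, 8, 4]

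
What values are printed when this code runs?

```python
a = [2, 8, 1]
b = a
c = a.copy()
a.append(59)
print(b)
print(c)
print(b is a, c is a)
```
[2, 8, 1, 59]
[2, 8, 1]
True False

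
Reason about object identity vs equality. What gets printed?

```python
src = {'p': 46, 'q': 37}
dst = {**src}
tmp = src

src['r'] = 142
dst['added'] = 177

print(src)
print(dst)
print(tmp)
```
{'p': 46, 'q': 37, 'r': 142}
{'p': 46, 'q': 37, 'added': 177}
{'p': 46, 'q': 37, 'r': 142}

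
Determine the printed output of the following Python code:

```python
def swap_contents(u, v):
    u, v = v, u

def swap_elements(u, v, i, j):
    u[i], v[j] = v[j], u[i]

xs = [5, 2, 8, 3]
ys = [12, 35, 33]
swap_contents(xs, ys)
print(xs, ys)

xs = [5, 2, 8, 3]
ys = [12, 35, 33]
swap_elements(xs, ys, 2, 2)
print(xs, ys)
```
[5, 2, 8, 3] [12, 35, 33]
[5, 2, 33, 3] [12, 35, 8]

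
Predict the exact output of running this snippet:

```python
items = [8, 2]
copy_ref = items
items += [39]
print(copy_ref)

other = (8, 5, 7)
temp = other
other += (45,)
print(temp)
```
[8, 2, 39]
(8, 5, 7)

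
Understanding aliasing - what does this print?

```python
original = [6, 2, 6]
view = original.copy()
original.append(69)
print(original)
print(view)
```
[6, 2, 6, 69]
[6, 2, 6]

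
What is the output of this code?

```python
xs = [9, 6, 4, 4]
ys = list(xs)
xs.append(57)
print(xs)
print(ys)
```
[9, 6, 4, 4, 57]
[9, 6, 4, 4]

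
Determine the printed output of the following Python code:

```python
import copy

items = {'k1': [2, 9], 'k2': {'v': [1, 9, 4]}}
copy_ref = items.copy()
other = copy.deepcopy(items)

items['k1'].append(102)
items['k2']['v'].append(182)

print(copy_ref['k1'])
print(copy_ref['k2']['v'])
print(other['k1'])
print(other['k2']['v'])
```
[2, 9, 102]
[1, 9, 4, 182]
[2, 9]
[1, 9, 4]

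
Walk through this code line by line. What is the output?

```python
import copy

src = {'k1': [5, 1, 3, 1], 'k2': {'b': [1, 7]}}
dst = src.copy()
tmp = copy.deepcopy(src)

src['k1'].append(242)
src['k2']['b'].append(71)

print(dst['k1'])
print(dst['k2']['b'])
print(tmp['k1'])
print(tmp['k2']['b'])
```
[5, 1, 3, 1, 242]
[1, 7, 71]
[5, 1, 3, 1]
[1, 7]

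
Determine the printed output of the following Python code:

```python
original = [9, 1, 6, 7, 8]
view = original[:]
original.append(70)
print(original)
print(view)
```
[9, 1, 6, 7, 8, 70]
[9, 1, 6, 7, 8]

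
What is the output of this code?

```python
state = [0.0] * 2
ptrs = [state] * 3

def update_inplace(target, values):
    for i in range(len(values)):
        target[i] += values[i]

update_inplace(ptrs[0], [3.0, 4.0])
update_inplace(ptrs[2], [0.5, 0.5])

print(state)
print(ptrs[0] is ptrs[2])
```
[3.5, 4.5]
True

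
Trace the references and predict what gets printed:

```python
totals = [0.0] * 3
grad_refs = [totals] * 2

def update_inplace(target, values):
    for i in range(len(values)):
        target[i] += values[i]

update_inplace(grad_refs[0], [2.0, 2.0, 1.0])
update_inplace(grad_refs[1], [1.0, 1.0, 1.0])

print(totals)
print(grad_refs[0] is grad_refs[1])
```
[3.0, 3.0, 2.0]
True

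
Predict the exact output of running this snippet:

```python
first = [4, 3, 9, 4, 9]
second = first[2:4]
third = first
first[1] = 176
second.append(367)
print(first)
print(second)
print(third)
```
[4, 176, 9, 4, 9]
[9, 4, 367]
[4, 176, 9, 4, 9]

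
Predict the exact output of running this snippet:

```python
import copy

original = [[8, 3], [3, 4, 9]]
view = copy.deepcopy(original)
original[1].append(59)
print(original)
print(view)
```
[[8, 3], [3, 4, 9, 59]]
[[8, 3], [3, 4, 9]]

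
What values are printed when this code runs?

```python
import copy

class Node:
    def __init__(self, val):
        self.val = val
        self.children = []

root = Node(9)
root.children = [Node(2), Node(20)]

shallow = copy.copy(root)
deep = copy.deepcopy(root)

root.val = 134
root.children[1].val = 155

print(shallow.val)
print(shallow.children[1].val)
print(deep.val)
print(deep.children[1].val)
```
9
155
9
20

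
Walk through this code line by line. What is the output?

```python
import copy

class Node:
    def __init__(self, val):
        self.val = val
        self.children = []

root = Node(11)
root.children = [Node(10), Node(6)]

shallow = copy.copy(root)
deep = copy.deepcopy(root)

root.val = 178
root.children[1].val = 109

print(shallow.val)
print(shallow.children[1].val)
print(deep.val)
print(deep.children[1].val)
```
11
109
11
6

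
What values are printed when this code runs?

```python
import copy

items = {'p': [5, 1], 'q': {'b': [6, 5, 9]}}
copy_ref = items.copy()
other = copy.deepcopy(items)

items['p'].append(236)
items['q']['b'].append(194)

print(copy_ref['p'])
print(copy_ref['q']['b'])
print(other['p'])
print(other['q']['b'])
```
[5, 1, 236]
[6, 5, 9, 194]
[5, 1]
[6, 5, 9]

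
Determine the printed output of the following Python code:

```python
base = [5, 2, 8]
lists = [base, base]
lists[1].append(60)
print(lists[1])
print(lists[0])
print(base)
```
[5, 2, 8, 60]
[5, 2, 8, 60]
[5, 2, 8, 60]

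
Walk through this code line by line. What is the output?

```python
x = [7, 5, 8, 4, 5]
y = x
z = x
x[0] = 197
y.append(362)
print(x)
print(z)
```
[197, 5, 8, 4, 5, 362]
[197, 5, 8, 4, 5, 362]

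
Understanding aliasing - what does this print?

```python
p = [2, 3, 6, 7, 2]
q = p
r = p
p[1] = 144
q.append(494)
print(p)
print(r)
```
[2, 144, 6, 7, 2, 494]
[2, 144, 6, 7, 2, 494]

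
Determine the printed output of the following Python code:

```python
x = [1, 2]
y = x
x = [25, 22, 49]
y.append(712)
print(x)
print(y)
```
[25, 22, 49]
[1, 2, 712]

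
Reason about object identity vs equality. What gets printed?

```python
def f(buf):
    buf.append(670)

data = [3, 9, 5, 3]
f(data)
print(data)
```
[3, 9, 5, 3, 670]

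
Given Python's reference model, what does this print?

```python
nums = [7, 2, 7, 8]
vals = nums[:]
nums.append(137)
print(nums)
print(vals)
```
[7, 2, 7, 8, 137]
[7, 2, 7, 8]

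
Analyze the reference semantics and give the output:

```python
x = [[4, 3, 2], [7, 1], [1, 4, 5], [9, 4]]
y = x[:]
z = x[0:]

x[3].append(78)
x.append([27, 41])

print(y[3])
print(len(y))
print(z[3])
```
[9, 4, 78]
4
[9, 4, 78]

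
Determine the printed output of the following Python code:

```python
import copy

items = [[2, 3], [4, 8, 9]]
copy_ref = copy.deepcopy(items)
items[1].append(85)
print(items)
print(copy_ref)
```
[[2, 3], [4, 8, 9, 85]]
[[2, 3], [4, 8, 9]]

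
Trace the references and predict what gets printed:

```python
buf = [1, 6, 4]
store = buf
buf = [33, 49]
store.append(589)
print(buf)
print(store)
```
[33, 49]
[1, 6, 4, 589]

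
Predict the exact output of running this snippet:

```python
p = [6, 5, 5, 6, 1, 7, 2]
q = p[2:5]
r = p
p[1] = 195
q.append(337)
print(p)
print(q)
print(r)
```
[6, 195, 5, 6, 1, 7, 2]
[5, 6, 1, 337]
[6, 195, 5, 6, 1, 7, 2]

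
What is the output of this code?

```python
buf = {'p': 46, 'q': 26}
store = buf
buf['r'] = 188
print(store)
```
{'p': 46, 'q': 26, 'r': 188}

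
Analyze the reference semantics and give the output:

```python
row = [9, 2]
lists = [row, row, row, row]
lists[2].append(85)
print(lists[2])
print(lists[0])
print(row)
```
[9, 2, 85]
[9, 2, 85]
[9, 2, 85]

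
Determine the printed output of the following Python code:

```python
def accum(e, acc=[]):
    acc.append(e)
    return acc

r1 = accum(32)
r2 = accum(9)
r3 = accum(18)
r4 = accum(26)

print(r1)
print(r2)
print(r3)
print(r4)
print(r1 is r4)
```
[32, 9, 18, 26]
[32, 9, 18, 26]
[32, 9, 18, 26]
[32, 9, 18, 26]
True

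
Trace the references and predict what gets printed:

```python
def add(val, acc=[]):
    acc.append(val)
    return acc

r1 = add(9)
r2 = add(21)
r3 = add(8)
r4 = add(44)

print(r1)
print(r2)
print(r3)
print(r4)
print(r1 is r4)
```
[9, 21, 8, 44]
[9, 21, 8, 44]
[9, 21, 8, 44]
[9, 21, 8, 44]
True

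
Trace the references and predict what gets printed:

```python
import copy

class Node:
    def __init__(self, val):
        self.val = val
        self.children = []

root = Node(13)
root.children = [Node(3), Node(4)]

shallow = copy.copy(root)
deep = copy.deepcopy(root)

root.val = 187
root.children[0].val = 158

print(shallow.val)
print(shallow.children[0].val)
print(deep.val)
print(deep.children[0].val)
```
13
158
13
3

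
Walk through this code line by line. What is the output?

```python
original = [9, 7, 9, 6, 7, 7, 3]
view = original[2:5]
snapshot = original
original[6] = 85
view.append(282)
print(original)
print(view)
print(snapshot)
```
[9, 7, 9, 6, 7, 7, 85]
[9, 6, 7, 282]
[9, 7, 9, 6, 7, 7, 85]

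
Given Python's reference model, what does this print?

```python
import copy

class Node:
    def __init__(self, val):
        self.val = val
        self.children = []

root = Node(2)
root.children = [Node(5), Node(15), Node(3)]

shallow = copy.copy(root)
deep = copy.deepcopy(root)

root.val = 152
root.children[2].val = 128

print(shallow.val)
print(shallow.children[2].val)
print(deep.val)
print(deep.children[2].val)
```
2
128
2
3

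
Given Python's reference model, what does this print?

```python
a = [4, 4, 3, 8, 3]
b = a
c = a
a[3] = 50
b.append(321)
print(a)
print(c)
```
[4, 4, 3, 50, 3, 321]
[4, 4, 3, 50, 3, 321]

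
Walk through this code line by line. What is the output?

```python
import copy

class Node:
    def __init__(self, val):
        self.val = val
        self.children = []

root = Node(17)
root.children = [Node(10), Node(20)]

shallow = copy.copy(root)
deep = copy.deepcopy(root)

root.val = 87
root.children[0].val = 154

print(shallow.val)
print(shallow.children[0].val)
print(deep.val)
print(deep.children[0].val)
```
17
154
17
10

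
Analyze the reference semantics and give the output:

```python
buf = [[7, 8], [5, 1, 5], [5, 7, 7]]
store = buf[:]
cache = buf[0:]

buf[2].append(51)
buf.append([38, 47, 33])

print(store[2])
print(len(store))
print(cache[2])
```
[5, 7, 7, 51]
3
[5, 7, 7, 51]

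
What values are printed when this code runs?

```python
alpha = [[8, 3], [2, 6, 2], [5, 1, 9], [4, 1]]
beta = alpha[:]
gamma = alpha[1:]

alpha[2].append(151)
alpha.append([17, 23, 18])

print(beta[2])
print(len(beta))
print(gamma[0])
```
[5, 1, 9, 151]
4
[2, 6, 2]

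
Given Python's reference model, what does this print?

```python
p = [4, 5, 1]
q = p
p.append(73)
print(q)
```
[4, 5, 1, 73]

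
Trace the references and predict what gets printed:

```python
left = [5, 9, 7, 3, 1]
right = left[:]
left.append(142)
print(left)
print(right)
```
[5, 9, 7, 3, 1, 142]
[5, 9, 7, 3, 1]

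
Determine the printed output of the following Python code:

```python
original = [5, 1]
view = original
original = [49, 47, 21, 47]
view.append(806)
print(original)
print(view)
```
[49, 47, 21, 47]
[5, 1, 806]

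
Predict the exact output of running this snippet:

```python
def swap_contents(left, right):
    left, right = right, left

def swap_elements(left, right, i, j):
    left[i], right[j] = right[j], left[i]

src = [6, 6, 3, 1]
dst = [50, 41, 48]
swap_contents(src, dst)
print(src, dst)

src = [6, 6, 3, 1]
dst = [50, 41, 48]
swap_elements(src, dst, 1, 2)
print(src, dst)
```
[6, 6, 3, 1] [50, 41, 48]
[6, 48, 3, 1] [50, 41, 6]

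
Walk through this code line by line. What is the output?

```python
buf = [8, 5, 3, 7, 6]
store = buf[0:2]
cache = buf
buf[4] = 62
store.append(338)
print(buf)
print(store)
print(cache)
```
[8, 5, 3, 7, 62]
[8, 5, 338]
[8, 5, 3, 7, 62]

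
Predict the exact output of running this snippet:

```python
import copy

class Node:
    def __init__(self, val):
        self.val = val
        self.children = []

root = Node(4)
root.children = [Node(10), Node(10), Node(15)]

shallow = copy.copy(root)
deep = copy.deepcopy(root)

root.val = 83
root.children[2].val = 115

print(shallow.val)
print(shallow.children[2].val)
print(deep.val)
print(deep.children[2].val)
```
4
115
4
15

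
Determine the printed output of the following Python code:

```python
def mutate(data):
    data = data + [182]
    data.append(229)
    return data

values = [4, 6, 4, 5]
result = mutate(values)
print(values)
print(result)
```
[4, 6, 4, 5]
[4, 6, 4, 5, 182, 229]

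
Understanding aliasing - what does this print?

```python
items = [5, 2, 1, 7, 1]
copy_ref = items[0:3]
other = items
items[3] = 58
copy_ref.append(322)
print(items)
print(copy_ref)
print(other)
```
[5, 2, 1, 58, 1]
[5, 2, 1, 322]
[5, 2, 1, 58, 1]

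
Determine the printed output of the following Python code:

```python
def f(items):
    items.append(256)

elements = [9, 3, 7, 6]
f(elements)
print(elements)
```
[9, 3, 7, 6, 256]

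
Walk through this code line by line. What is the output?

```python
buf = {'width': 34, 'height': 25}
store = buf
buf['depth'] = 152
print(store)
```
{'width': 34, 'height': 25, 'depth': 152}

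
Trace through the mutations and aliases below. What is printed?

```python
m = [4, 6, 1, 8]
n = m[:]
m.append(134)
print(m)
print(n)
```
[4, 6, 1, 8, 134]
[4, 6, 1, 8]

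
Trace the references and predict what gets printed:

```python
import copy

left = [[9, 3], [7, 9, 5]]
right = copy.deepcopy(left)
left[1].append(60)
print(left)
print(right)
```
[[9, 3], [7, 9, 5, 60]]
[[9, 3], [7, 9, 5]]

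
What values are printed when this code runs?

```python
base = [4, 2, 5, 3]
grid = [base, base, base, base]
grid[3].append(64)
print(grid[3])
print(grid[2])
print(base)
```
[4, 2, 5, 3, 64]
[4, 2, 5, 3, 64]
[4, 2, 5, 3, 64]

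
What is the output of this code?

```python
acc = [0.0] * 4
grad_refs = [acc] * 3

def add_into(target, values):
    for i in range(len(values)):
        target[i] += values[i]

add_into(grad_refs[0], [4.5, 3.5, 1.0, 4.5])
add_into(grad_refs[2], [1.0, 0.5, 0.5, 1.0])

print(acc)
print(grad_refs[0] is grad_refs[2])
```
[5.5, 4.0, 1.5, 5.5]
True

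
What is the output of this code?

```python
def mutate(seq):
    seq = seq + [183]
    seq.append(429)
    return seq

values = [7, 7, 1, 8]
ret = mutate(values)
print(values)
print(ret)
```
[7, 7, 1, 8]
[7, 7, 1, 8, 183, 429]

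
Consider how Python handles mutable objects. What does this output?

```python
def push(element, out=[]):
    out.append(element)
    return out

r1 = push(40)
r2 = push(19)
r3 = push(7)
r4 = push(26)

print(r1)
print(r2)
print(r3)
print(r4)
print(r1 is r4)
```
[40, 19, 7, 26]
[40, 19, 7, 26]
[40, 19, 7, 26]
[40, 19, 7, 26]
True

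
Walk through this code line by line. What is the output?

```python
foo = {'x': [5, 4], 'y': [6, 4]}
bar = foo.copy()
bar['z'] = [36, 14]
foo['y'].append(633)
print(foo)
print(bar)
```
{'x': [5, 4], 'y': [6, 4, 633]}
{'x': [5, 4], 'y': [6, 4, 633], 'z': [36, 14]}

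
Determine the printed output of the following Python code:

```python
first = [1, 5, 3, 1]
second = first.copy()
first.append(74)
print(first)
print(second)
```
[1, 5, 3, 1, 74]
[1, 5, 3, 1]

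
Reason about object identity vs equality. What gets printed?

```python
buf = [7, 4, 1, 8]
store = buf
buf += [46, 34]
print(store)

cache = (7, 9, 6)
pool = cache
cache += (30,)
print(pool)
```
[7, 4, 1, 8, 46, 34]
(7, 9, 6)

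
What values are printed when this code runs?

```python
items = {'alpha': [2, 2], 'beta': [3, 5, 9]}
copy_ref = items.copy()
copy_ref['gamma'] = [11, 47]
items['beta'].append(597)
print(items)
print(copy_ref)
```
{'alpha': [2, 2], 'beta': [3, 5, 9, 597]}
{'alpha': [2, 2], 'beta': [3, 5, 9, 597], 'gamma': [11, 47]}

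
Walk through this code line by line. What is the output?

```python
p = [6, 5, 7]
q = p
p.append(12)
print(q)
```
[6, 5, 7, 12]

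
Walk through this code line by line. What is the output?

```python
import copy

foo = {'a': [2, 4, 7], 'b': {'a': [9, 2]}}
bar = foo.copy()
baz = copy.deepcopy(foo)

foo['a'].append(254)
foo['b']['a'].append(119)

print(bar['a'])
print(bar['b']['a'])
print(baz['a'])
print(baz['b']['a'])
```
[2, 4, 7, 254]
[9, 2, 119]
[2, 4, 7]
[9, 2]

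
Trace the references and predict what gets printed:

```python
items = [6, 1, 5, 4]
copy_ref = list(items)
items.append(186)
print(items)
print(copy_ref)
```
[6, 1, 5, 4, 186]
[6, 1, 5, 4]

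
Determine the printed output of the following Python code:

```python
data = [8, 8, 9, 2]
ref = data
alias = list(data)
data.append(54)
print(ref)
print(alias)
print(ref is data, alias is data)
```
[8, 8, 9, 2, 54]
[8, 8, 9, 2]
True False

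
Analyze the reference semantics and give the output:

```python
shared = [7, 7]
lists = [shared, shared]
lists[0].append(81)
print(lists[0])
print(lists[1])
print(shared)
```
[7, 7, 81]
[7, 7, 81]
[7, 7, 81]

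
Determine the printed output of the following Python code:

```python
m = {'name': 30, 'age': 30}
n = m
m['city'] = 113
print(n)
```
{'name': 30, 'age': 30, 'city': 113}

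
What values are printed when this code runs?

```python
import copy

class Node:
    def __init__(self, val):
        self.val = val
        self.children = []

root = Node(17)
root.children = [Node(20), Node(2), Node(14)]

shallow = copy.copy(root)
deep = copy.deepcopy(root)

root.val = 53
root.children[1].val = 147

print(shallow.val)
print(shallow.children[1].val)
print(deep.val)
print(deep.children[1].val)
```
17
147
17
2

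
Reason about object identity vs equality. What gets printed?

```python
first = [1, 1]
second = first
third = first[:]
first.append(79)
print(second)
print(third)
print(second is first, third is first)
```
[1, 1, 79]
[1, 1]
True False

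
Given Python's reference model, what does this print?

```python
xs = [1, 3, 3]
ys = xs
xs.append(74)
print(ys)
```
[1, 3, 3, 74]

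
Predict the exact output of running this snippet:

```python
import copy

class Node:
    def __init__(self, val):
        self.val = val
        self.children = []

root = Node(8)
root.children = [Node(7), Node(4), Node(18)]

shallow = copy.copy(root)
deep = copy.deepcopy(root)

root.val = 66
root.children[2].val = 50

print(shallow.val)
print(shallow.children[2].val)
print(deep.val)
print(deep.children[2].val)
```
8
50
8
18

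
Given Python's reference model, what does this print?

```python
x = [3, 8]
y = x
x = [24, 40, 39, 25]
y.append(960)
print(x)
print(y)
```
[24, 40, 39, 25]
[3, 8, 960]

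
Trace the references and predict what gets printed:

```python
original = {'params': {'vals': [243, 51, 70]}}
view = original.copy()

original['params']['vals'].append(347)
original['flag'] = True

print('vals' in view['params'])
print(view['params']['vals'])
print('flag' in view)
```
True
[243, 51, 70, 347]
False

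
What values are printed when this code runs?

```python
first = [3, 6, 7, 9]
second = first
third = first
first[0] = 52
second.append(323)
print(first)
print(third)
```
[52, 6, 7, 9, 323]
[52, 6, 7, 9, 323]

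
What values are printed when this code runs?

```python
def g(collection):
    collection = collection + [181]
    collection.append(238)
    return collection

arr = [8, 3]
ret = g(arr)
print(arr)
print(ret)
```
[8, 3]
[8, 3, 181, 238]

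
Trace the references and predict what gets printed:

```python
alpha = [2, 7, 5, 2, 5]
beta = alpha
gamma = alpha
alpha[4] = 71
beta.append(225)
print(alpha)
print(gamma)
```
[2, 7, 5, 2, 71, 225]
[2, 7, 5, 2, 71, 225]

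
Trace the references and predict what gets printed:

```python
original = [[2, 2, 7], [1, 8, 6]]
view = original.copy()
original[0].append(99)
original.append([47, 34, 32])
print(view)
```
[[2, 2, 7, 99], [1, 8, 6]]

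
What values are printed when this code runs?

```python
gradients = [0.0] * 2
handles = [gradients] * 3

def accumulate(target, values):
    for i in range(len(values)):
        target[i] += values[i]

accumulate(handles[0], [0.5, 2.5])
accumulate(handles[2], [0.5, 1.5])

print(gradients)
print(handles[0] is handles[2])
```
[1.0, 4.0]
True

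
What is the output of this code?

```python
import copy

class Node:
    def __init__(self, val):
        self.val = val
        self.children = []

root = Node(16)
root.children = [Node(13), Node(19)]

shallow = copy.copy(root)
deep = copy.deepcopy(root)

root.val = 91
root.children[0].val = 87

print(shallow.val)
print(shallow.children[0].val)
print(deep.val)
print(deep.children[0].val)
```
16
87
16
13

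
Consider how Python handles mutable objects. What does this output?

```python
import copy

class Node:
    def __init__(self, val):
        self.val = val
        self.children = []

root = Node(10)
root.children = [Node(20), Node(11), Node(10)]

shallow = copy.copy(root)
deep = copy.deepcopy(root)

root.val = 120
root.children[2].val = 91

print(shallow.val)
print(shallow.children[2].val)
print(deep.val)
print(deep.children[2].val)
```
10
91
10
10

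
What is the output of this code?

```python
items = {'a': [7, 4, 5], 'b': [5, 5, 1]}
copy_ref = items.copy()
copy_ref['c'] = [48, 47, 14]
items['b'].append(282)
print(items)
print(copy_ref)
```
{'a': [7, 4, 5], 'b': [5, 5, 1, 282]}
{'a': [7, 4, 5], 'b': [5, 5, 1, 282], 'c': [48, 47, 14]}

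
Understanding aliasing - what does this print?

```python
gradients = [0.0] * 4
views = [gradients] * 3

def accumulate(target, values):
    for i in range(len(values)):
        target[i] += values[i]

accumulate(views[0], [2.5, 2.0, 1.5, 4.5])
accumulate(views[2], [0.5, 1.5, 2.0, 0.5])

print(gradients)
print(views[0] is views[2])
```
[3.0, 3.5, 3.5, 5.0]
True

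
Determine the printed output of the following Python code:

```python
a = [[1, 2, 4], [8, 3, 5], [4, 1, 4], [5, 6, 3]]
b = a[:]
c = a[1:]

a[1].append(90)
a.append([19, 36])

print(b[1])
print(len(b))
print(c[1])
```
[8, 3, 5, 90]
4
[4, 1, 4]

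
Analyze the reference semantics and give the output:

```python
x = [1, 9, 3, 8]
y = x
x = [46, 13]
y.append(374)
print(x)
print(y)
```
[46, 13]
[1, 9, 3, 8, 374]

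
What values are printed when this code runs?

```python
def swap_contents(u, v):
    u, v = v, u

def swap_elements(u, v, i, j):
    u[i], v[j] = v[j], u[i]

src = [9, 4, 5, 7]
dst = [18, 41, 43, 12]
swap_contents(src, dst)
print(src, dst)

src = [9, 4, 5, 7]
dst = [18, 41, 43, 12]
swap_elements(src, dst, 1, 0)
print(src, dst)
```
[9, 4, 5, 7] [18, 41, 43, 12]
[9, 18, 5, 7] [4, 41, 43, 12]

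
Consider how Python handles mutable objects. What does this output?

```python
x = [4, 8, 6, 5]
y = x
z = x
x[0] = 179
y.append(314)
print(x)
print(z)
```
[179, 8, 6, 5, 314]
[179, 8, 6, 5, 314]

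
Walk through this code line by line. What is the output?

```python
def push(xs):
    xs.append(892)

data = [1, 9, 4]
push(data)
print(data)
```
[1, 9, 4, 892]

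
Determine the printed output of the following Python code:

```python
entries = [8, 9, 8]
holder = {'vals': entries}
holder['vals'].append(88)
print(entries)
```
[8, 9, 8, 88]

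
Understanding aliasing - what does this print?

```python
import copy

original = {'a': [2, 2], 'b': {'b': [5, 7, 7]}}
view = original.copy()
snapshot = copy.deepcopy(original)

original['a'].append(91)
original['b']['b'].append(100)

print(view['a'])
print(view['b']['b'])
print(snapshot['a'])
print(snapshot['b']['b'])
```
[2, 2, 91]
[5, 7, 7, 100]
[2, 2]
[5, 7, 7]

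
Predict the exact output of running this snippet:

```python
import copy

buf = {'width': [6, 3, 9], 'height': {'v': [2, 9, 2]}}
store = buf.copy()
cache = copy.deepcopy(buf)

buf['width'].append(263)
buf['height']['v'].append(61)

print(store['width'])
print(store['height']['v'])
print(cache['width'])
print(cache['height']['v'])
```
[6, 3, 9, 263]
[2, 9, 2, 61]
[6, 3, 9]
[2, 9, 2]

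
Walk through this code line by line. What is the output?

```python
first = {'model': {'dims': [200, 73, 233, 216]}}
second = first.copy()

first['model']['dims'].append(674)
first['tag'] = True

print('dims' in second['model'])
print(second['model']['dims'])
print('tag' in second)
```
True
[200, 73, 233, 216, 674]
False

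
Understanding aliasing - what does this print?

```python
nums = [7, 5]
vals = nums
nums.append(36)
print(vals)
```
[7, 5, 36]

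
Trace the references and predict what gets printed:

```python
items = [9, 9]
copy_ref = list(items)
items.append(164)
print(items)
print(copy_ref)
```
[9, 9, 164]
[9, 9]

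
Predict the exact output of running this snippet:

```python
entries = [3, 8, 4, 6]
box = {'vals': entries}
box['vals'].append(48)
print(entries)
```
[3, 8, 4, 6, 48]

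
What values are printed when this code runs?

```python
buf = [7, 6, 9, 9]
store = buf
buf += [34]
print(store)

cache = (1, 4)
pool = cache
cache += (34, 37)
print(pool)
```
[7, 6, 9, 9, 34]
(1, 4)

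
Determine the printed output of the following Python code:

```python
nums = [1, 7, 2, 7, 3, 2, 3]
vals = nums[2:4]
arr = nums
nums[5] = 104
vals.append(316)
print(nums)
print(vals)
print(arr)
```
[1, 7, 2, 7, 3, 104, 3]
[2, 7, 316]
[1, 7, 2, 7, 3, 104, 3]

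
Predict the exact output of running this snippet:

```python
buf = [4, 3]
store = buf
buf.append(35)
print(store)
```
[4, 3, 35]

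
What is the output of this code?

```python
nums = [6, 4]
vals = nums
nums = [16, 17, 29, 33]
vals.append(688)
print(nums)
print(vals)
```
[16, 17, 29, 33]
[6, 4, 688]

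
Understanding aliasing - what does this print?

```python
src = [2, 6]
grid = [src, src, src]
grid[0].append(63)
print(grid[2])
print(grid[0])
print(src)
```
[2, 6, 63]
[2, 6, 63]
[2, 6, 63]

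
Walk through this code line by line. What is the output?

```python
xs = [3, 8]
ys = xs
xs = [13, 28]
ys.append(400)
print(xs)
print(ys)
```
[13, 28]
[3, 8, 400]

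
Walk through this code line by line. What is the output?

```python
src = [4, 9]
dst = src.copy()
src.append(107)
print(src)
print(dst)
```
[4, 9, 107]
[4, 9]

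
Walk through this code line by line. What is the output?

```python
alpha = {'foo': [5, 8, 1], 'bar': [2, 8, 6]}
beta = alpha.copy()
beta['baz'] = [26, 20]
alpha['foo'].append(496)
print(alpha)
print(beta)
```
{'foo': [5, 8, 1, 496], 'bar': [2, 8, 6]}
{'foo': [5, 8, 1, 496], 'bar': [2, 8, 6], 'baz': [26, 20]}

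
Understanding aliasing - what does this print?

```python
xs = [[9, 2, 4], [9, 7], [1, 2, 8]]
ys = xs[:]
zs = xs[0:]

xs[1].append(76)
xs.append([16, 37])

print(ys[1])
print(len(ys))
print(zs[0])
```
[9, 7, 76]
3
[9, 2, 4]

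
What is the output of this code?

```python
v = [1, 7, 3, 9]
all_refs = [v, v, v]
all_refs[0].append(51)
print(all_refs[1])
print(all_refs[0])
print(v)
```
[1, 7, 3, 9, 51]
[1, 7, 3, 9, 51]
[1, 7, 3, 9, 51]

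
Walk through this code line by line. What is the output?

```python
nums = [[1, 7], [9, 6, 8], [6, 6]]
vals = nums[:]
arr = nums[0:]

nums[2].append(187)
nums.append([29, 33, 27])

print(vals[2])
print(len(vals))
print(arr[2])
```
[6, 6, 187]
3
[6, 6, 187]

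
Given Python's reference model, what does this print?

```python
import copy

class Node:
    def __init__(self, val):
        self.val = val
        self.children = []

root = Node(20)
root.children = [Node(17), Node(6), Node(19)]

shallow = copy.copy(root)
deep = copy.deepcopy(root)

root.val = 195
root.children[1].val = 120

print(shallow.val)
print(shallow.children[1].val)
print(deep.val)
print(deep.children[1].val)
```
20
120
20
6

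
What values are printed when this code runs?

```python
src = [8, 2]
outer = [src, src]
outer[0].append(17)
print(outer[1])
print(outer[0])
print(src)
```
[8, 2, 17]
[8, 2, 17]
[8, 2, 17]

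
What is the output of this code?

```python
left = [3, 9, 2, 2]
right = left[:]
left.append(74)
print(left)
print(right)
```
[3, 9, 2, 2, 74]
[3, 9, 2, 2]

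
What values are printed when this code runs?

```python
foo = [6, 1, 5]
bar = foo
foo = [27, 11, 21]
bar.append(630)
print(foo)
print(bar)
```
[27, 11, 21]
[6, 1, 5, 630]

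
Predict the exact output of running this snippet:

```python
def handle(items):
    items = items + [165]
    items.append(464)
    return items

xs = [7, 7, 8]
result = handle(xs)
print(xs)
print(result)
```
[7, 7, 8]
[7, 7, 8, 165, 464]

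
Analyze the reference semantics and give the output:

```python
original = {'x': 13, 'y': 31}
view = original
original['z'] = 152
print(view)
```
{'x': 13, 'y': 31, 'z': 152}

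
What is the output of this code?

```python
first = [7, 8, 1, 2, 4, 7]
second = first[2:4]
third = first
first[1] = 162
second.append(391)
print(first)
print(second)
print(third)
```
[7, 162, 1, 2, 4, 7]
[1, 2, 391]
[7, 162, 1, 2, 4, 7]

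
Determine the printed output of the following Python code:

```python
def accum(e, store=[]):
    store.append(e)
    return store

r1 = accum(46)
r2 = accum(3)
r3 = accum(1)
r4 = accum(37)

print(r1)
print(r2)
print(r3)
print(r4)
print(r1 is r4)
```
[46, 3, 1, 37]
[46, 3, 1, 37]
[46, 3, 1, 37]
[46, 3, 1, 37]
True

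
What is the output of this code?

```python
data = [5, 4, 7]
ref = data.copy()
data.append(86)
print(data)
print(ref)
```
[5, 4, 7, 86]
[5, 4, 7]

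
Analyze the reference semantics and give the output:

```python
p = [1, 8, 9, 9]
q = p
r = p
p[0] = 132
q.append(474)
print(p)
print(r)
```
[132, 8, 9, 9, 474]
[132, 8, 9, 9, 474]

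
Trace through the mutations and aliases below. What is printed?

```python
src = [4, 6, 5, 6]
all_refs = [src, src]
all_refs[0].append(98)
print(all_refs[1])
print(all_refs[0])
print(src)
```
[4, 6, 5, 6, 98]
[4, 6, 5, 6, 98]
[4, 6, 5, 6, 98]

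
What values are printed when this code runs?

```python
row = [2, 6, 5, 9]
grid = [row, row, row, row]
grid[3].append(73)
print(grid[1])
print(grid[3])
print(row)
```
[2, 6, 5, 9, 73]
[2, 6, 5, 9, 73]
[2, 6, 5, 9, 73]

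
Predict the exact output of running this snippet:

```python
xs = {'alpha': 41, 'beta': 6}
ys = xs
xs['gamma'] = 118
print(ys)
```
{'alpha': 41, 'beta': 6, 'gamma': 118}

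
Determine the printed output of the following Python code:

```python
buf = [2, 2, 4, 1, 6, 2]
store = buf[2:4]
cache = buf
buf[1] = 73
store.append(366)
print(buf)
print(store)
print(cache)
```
[2, 73, 4, 1, 6, 2]
[4, 1, 366]
[2, 73, 4, 1, 6, 2]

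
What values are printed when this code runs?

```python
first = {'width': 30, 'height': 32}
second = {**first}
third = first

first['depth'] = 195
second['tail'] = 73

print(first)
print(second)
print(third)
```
{'width': 30, 'height': 32, 'depth': 195}
{'width': 30, 'height': 32, 'tail': 73}
{'width': 30, 'height': 32, 'depth': 195}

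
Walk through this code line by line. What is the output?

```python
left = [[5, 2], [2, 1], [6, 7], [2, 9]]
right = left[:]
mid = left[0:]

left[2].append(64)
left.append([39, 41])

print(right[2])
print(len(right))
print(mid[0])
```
[6, 7, 64]
4
[5, 2]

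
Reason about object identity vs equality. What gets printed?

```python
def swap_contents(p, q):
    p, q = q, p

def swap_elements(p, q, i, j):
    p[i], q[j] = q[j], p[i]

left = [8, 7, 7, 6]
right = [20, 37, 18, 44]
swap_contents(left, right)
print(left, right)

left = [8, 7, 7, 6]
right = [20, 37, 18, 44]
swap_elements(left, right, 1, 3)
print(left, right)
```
[8, 7, 7, 6] [20, 37, 18, 44]
[8, 44, 7, 6] [20, 37, 18, 7]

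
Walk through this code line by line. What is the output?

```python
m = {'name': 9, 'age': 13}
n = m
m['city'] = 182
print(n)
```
{'name': 9, 'age': 13, 'city': 182}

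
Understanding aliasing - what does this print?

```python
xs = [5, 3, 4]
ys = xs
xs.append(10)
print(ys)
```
[5, 3, 4, 10]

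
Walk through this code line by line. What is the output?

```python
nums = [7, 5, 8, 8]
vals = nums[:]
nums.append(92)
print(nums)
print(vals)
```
[7, 5, 8, 8, 92]
[7, 5, 8, 8]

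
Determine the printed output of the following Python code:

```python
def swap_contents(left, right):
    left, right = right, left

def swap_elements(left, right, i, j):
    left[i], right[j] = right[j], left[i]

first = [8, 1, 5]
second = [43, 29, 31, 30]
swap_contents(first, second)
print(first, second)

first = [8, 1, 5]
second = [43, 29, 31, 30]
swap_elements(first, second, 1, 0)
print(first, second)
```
[8, 1, 5] [43, 29, 31, 30]
[8, 43, 5] [1, 29, 31, 30]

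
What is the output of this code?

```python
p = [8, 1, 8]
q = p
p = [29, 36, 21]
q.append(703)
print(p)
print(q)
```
[29, 36, 21]
[8, 1, 8, 703]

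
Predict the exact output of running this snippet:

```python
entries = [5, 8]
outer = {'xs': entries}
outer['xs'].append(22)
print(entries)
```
[5, 8, 22]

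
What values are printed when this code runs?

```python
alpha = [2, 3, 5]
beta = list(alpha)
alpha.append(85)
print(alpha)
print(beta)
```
[2, 3, 5, 85]
[2, 3, 5]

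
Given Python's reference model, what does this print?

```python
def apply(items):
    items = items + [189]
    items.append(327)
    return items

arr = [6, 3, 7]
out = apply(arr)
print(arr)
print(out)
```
[6, 3, 7]
[6, 3, 7, 189, 327]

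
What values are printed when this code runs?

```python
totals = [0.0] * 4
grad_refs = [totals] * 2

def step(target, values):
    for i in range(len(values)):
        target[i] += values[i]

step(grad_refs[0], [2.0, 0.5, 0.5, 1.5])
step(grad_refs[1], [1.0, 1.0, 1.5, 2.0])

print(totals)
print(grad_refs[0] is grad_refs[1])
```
[3.0, 1.5, 2.0, 3.5]
True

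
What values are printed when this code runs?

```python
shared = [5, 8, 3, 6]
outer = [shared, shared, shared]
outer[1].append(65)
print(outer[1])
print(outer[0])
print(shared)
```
[5, 8, 3, 6, 65]
[5, 8, 3, 6, 65]
[5, 8, 3, 6, 65]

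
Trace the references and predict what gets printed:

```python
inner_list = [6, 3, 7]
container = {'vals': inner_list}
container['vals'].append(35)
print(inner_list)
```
[6, 3, 7, 35]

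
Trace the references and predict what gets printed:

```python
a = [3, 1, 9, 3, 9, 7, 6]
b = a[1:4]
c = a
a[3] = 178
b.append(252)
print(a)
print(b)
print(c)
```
[3, 1, 9, 178, 9, 7, 6]
[1, 9, 3, 252]
[3, 1, 9, 178, 9, 7, 6]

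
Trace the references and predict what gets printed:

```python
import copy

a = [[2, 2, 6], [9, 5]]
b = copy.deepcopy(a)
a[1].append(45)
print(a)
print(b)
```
[[2, 2, 6], [9, 5, 45]]
[[2, 2, 6], [9, 5]]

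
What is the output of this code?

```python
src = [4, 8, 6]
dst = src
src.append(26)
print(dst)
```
[4, 8, 6, 26]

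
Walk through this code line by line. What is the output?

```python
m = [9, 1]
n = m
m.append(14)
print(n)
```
[9, 1, 14]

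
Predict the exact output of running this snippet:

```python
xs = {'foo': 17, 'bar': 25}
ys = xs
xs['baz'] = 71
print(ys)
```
{'foo': 17, 'bar': 25, 'baz': 71}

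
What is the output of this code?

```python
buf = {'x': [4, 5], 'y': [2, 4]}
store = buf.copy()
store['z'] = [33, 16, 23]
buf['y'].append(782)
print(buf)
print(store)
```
{'x': [4, 5], 'y': [2, 4, 782]}
{'x': [4, 5], 'y': [2, 4, 782], 'z': [33, 16, 23]}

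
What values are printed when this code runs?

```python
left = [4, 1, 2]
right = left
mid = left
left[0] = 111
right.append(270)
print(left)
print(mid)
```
[111, 1, 2, 270]
[111, 1, 2, 270]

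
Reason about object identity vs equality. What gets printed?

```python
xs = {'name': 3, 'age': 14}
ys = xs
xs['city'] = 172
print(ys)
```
{'name': 3, 'age': 14, 'city': 172}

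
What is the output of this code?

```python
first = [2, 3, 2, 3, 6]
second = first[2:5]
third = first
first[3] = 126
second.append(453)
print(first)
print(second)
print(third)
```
[2, 3, 2, 126, 6]
[2, 3, 6, 453]
[2, 3, 2, 126, 6]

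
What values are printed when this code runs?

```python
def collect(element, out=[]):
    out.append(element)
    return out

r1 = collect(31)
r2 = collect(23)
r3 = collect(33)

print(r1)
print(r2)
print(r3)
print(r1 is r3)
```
[31, 23, 33]
[31, 23, 33]
[31, 23, 33]
True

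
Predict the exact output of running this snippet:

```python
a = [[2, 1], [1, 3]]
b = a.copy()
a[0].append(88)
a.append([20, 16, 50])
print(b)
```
[[2, 1, 88], [1, 3]]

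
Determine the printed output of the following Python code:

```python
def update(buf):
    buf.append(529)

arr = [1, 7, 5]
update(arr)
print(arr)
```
[1, 7, 5, 529]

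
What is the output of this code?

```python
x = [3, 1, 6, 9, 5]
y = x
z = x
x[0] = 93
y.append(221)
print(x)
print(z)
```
[93, 1, 6, 9, 5, 221]
[93, 1, 6, 9, 5, 221]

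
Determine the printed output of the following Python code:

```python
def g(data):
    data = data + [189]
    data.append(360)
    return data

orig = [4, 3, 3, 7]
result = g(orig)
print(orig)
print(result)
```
[4, 3, 3, 7]
[4, 3, 3, 7, 189, 360]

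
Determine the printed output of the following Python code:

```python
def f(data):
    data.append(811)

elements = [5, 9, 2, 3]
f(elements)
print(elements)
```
[5, 9, 2, 3, 811]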